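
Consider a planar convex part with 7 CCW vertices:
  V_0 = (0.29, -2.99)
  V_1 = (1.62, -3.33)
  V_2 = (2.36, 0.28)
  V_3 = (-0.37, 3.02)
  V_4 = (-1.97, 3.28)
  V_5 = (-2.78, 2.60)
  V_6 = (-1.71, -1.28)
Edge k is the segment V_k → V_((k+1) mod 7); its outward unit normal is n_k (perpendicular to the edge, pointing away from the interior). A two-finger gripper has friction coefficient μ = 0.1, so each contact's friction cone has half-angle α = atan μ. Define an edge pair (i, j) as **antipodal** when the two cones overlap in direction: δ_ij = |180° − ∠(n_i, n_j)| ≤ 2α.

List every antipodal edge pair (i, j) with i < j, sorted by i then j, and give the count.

α = atan 0.1 = 5.71°;  2α = 11.42°
n_0 = (-0.2477, -0.9688)
n_1 = (+0.9796, -0.2008)
n_2 = (+0.7084, +0.7058)
n_3 = (+0.1604, +0.9871)
n_4 = (-0.6430, +0.7659)
n_5 = (-0.9640, -0.2658)
n_6 = (-0.6499, -0.7601)
  (0,1): δ = 87.24°  ·
  (0,2): δ = 30.76°  ·
  (0,3): δ = 5.11°  ✓
  (0,4): δ = 54.35°  ·
  (0,5): δ = 119.76°  ·
  (0,6): δ = 153.81°  ·
  (1,2): δ = 123.52°  ·
  (1,3): δ = 87.65°  ·
  (1,4): δ = 38.40°  ·
  (1,5): δ = 27.00°  ·
  (1,6): δ = 61.05°  ·
  (2,3): δ = 144.13°  ·
  (2,4): δ = 94.88°  ·
  (2,5): δ = 29.48°  ·
  (2,6): δ = 4.57°  ✓
  (3,4): δ = 130.76°  ·
  (3,5): δ = 65.35°  ·
  (3,6): δ = 31.30°  ·
  (4,5): δ = 114.60°  ·
  (4,6): δ = 80.54°  ·
  (5,6): δ = 145.95°  ·
antipodal pairs: 2

count = 2; pairs: (0,3), (2,6)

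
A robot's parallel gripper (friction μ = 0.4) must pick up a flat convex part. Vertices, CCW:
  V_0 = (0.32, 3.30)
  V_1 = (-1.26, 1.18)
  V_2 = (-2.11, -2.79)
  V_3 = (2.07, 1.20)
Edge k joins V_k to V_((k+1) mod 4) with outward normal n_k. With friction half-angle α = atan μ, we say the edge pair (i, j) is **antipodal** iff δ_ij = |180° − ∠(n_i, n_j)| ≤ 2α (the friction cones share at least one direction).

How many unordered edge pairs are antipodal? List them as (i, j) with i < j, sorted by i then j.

α = atan 0.4 = 21.80°;  2α = 43.60°
n_0 = (-0.8018, +0.5976)
n_1 = (-0.9778, +0.2094)
n_2 = (+0.6905, -0.7234)
n_3 = (+0.7682, +0.6402)
  (0,1): δ = 155.39°  ·
  (0,2): δ = 9.64°  ✓
  (0,3): δ = 76.50°  ·
  (1,2): δ = 34.25°  ✓
  (1,3): δ = 51.89°  ·
  (2,3): δ = 93.86°  ·
antipodal pairs: 2

count = 2; pairs: (0,2), (1,2)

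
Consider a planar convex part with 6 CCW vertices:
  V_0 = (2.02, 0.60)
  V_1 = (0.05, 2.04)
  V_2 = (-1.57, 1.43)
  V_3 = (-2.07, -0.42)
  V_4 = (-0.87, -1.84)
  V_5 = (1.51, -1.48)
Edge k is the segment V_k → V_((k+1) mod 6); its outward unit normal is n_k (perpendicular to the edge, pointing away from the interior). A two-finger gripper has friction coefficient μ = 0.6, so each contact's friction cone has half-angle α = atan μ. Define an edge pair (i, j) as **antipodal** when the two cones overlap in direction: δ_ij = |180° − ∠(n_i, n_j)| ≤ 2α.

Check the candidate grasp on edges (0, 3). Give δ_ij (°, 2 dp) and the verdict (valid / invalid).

δ = 13.63°, valid

α = atan 0.6 = 30.96°;  2α = 61.93°
edge 0: e_0 = (-1.97, +1.44);  n_0 = (+0.5901, +0.8073)
edge 3: e_3 = (+1.20, -1.42);  n_3 = (-0.7638, -0.6455)
∠(n_0, n_3) = 166.37°
δ = |180° − 166.37°| = 13.63°
13.63° ≤ 2α = 61.93°  →  valid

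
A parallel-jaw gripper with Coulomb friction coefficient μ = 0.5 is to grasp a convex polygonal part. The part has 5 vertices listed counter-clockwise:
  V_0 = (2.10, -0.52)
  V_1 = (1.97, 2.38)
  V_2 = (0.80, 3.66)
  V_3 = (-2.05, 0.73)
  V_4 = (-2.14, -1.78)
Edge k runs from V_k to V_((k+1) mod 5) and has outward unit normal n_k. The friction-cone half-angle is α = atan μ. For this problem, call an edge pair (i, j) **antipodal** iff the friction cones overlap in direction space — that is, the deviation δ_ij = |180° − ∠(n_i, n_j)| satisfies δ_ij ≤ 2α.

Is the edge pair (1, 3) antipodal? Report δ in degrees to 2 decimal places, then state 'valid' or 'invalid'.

δ = 44.48°, valid

α = atan 0.5 = 26.57°;  2α = 53.13°
edge 1: e_1 = (-1.17, +1.28);  n_1 = (+0.7381, +0.6747)
edge 3: e_3 = (-0.09, -2.51);  n_3 = (-0.9994, +0.0358)
∠(n_1, n_3) = 135.52°
δ = |180° − 135.52°| = 44.48°
44.48° ≤ 2α = 53.13°  →  valid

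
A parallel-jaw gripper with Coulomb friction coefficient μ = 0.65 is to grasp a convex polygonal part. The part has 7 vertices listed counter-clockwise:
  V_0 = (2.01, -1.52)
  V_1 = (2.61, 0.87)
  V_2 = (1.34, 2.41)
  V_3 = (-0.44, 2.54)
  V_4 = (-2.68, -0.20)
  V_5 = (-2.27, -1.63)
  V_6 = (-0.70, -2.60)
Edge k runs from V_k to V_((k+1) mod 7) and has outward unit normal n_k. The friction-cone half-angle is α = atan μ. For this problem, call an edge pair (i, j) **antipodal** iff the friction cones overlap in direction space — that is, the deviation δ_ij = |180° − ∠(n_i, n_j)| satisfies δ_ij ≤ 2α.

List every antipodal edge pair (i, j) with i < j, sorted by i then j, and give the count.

count = 7; pairs: (0,3), (0,4), (1,4), (1,5), (2,5), (2,6), (3,6)

α = atan 0.65 = 33.02°;  2α = 66.05°
n_0 = (+0.9699, -0.2435)
n_1 = (+0.7715, +0.6362)
n_2 = (+0.0728, +0.9973)
n_3 = (-0.7742, +0.6329)
n_4 = (-0.9613, -0.2756)
n_5 = (-0.5256, -0.8507)
n_6 = (+0.3702, -0.9289)
  (0,1): δ = 126.40°  ·
  (0,2): δ = 80.08°  ·
  (0,3): δ = 25.17°  ✓
  (0,4): δ = 30.09°  ✓
  (0,5): δ = 72.38°  ·
  (0,6): δ = 125.82°  ·
  (1,2): δ = 133.69°  ·
  (1,3): δ = 78.78°  ·
  (1,4): δ = 23.51°  ✓
  (1,5): δ = 18.78°  ✓
  (1,6): δ = 72.22°  ·
  (2,3): δ = 125.09°  ·
  (2,4): δ = 69.82°  ·
  (2,5): δ = 27.53°  ✓
  (2,6): δ = 25.91°  ✓
  (3,4): δ = 124.74°  ·
  (3,5): δ = 82.44°  ·
  (3,6): δ = 29.00°  ✓
  (4,5): δ = 137.71°  ·
  (4,6): δ = 84.27°  ·
  (5,6): δ = 126.56°  ·
antipodal pairs: 7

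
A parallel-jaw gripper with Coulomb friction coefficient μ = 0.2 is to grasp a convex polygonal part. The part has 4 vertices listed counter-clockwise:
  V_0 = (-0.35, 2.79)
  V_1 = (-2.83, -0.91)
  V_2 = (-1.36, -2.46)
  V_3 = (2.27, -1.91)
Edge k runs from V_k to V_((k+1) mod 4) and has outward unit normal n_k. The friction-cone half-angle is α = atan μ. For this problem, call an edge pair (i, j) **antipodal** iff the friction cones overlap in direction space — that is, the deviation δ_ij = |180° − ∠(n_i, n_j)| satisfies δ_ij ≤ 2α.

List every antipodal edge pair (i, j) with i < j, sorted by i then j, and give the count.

α = atan 0.2 = 11.31°;  2α = 22.62°
n_0 = (-0.8307, +0.5568)
n_1 = (-0.7256, -0.6881)
n_2 = (+0.1498, -0.9887)
n_3 = (+0.8735, +0.4869)
  (0,1): δ = 102.68°  ·
  (0,2): δ = 47.55°  ·
  (0,3): δ = 62.97°  ·
  (1,2): δ = 124.87°  ·
  (1,3): δ = 14.35°  ✓
  (2,3): δ = 69.48°  ·
antipodal pairs: 1

count = 1; pairs: (1,3)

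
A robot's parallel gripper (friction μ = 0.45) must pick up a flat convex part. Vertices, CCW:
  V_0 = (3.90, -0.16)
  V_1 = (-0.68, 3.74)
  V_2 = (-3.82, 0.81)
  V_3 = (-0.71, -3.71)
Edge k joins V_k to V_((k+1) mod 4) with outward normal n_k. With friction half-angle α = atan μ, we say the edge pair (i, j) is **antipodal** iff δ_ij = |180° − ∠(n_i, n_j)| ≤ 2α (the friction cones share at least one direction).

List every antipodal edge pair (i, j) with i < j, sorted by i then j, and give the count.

α = atan 0.45 = 24.23°;  2α = 48.46°
n_0 = (+0.6483, +0.7614)
n_1 = (-0.6822, +0.7311)
n_2 = (-0.8238, -0.5668)
n_3 = (+0.6101, -0.7923)
  (0,1): δ = 96.57°  ·
  (0,2): δ = 15.05°  ✓
  (0,3): δ = 78.01°  ·
  (1,2): δ = 98.49°  ·
  (1,3): δ = 5.42°  ✓
  (2,3): δ = 86.93°  ·
antipodal pairs: 2

count = 2; pairs: (0,2), (1,3)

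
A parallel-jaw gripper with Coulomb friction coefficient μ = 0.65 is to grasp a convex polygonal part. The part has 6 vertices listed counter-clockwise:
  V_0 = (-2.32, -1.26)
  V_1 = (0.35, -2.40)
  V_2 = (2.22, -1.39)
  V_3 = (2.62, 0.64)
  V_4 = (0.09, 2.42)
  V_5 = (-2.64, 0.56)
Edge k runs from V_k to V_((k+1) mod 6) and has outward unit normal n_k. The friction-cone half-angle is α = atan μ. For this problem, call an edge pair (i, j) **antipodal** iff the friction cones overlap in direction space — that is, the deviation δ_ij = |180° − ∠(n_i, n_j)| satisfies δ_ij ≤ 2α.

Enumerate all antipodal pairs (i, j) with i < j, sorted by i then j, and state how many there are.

α = atan 0.65 = 33.02°;  2α = 66.05°
n_0 = (-0.3927, -0.9197)
n_1 = (+0.4752, -0.8799)
n_2 = (+0.9811, -0.1933)
n_3 = (+0.5754, +0.8179)
n_4 = (-0.5631, +0.8264)
n_5 = (-0.9849, -0.1732)
  (0,1): δ = 128.51°  ·
  (0,2): δ = 78.03°  ·
  (0,3): δ = 12.01°  ✓
  (0,4): δ = 57.39°  ✓
  (0,5): δ = 123.09°  ·
  (1,2): δ = 129.52°  ·
  (1,3): δ = 63.50°  ✓
  (1,4): δ = 5.89°  ✓
  (1,5): δ = 71.60°  ·
  (2,3): δ = 113.98°  ·
  (2,4): δ = 44.59°  ✓
  (2,5): δ = 21.12°  ✓
  (3,4): δ = 110.60°  ·
  (3,5): δ = 44.90°  ✓
  (4,5): δ = 114.30°  ·
antipodal pairs: 7

count = 7; pairs: (0,3), (0,4), (1,3), (1,4), (2,4), (2,5), (3,5)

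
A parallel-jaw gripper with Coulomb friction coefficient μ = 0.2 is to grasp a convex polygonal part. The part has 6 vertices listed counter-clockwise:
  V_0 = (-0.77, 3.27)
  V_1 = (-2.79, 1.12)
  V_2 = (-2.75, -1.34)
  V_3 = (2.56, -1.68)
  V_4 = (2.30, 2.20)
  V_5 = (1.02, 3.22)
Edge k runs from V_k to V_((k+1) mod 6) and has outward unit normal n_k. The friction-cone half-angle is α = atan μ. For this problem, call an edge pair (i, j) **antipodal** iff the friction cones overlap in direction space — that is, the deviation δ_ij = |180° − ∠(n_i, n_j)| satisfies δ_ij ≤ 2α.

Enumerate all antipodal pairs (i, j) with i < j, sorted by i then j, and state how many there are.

α = atan 0.2 = 11.31°;  2α = 22.62°
n_0 = (-0.7288, +0.6847)
n_1 = (-0.9999, -0.0163)
n_2 = (-0.0639, -0.9980)
n_3 = (+0.9978, +0.0669)
n_4 = (+0.6232, +0.7821)
n_5 = (+0.0279, +0.9996)
  (0,1): δ = 135.85°  ·
  (0,2): δ = 50.45°  ·
  (0,3): δ = 47.05°  ·
  (0,4): δ = 94.66°  ·
  (0,5): δ = 131.61°  ·
  (1,2): δ = 94.60°  ·
  (1,3): δ = 2.90°  ✓
  (1,4): δ = 50.52°  ·
  (1,5): δ = 87.47°  ·
  (2,3): δ = 82.50°  ·
  (2,4): δ = 34.89°  ·
  (2,5): δ = 2.06°  ✓
  (3,4): δ = 132.38°  ·
  (3,5): δ = 95.43°  ·
  (4,5): δ = 143.05°  ·
antipodal pairs: 2

count = 2; pairs: (1,3), (2,5)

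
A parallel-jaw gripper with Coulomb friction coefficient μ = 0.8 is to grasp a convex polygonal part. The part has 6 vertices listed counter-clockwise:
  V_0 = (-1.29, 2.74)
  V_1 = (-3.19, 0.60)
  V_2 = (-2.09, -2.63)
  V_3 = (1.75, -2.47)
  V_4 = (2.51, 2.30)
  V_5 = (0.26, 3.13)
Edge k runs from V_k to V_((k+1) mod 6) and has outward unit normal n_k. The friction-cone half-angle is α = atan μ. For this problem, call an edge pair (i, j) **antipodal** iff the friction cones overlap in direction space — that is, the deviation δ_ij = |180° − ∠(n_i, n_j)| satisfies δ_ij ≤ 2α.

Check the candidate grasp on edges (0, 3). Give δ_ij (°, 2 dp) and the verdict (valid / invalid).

α = atan 0.8 = 38.66°;  2α = 77.32°
edge 0: e_0 = (-1.90, -2.14);  n_0 = (-0.7478, +0.6639)
edge 3: e_3 = (+0.76, +4.77);  n_3 = (+0.9875, -0.1573)
∠(n_0, n_3) = 147.45°
δ = |180° − 147.45°| = 32.55°
32.55° ≤ 2α = 77.32°  →  valid

δ = 32.55°, valid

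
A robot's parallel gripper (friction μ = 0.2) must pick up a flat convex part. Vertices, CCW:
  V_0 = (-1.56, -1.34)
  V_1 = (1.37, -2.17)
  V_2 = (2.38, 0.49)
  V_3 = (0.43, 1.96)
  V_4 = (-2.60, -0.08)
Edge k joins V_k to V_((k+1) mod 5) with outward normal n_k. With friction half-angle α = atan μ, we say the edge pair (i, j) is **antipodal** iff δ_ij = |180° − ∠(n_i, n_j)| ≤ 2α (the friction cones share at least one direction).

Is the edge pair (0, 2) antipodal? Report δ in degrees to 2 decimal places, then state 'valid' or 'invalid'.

α = atan 0.2 = 11.31°;  2α = 22.62°
edge 0: e_0 = (+2.93, -0.83);  n_0 = (-0.2726, -0.9621)
edge 2: e_2 = (-1.95, +1.47);  n_2 = (+0.6020, +0.7985)
∠(n_0, n_2) = 158.81°
δ = |180° − 158.81°| = 21.19°
21.19° ≤ 2α = 22.62°  →  valid

δ = 21.19°, valid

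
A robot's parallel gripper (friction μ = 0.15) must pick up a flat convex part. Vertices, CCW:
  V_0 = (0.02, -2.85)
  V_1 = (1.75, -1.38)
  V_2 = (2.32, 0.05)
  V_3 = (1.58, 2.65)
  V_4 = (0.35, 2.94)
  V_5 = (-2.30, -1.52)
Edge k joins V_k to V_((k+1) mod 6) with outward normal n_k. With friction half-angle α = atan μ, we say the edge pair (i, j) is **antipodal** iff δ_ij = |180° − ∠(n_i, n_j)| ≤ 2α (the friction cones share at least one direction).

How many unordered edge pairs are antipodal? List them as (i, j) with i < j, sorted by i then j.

count = 2; pairs: (1,4), (3,5)

α = atan 0.15 = 8.53°;  2α = 17.06°
n_0 = (+0.6475, -0.7620)
n_1 = (+0.9289, -0.3703)
n_2 = (+0.9618, +0.2737)
n_3 = (+0.2295, +0.9733)
n_4 = (-0.8597, +0.5108)
n_5 = (-0.4973, -0.8676)
  (0,1): δ = 152.09°  ·
  (0,2): δ = 114.47°  ·
  (0,3): δ = 53.62°  ·
  (0,4): δ = 18.93°  ·
  (0,5): δ = 109.82°  ·
  (1,2): δ = 142.38°  ·
  (1,3): δ = 81.53°  ·
  (1,4): δ = 8.99°  ✓
  (1,5): δ = 81.91°  ·
  (2,3): δ = 119.15°  ·
  (2,4): δ = 46.60°  ·
  (2,5): δ = 44.29°  ·
  (3,4): δ = 107.45°  ·
  (3,5): δ = 16.56°  ✓
  (4,5): δ = 89.11°  ·
antipodal pairs: 2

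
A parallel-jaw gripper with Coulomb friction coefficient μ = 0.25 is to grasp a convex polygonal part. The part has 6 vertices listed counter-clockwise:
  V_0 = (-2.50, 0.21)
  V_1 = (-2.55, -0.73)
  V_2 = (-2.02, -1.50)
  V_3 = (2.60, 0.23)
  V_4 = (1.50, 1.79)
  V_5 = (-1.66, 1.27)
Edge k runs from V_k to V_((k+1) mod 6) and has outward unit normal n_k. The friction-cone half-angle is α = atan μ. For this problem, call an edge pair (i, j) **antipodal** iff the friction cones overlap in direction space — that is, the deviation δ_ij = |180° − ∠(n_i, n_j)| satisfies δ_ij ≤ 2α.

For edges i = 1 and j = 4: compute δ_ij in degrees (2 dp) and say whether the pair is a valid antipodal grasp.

α = atan 0.25 = 14.04°;  2α = 28.07°
edge 1: e_1 = (+0.53, -0.77);  n_1 = (-0.8237, -0.5670)
edge 4: e_4 = (-3.16, -0.52);  n_4 = (-0.1624, +0.9867)
∠(n_1, n_4) = 115.20°
δ = |180° − 115.20°| = 64.80°
64.80° > 2α = 28.07°  →  invalid

δ = 64.80°, invalid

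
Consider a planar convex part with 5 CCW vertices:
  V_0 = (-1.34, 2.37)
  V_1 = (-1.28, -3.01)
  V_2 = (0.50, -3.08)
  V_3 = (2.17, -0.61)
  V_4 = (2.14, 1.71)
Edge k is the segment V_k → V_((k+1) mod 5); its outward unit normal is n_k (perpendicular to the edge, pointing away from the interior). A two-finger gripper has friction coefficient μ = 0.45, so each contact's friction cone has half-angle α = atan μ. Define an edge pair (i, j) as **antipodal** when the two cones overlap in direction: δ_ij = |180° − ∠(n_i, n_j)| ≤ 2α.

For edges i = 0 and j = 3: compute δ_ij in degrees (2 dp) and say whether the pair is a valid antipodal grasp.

δ = 0.10°, valid

α = atan 0.45 = 24.23°;  2α = 48.46°
edge 0: e_0 = (+0.06, -5.38);  n_0 = (-0.9999, -0.0112)
edge 3: e_3 = (-0.03, +2.32);  n_3 = (+0.9999, +0.0129)
∠(n_0, n_3) = 179.90°
δ = |180° − 179.90°| = 0.10°
0.10° ≤ 2α = 48.46°  →  valid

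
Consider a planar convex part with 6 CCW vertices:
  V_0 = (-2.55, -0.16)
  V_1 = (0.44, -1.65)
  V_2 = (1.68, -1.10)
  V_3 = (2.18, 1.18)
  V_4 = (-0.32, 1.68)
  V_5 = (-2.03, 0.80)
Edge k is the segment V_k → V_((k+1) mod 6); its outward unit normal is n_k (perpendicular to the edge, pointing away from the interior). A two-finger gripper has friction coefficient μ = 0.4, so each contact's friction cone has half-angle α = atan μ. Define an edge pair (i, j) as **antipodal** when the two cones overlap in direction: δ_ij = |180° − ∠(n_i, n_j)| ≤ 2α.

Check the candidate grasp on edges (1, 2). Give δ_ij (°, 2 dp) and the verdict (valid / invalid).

α = atan 0.4 = 21.80°;  2α = 43.60°
edge 1: e_1 = (+1.24, +0.55);  n_1 = (+0.4055, -0.9141)
edge 2: e_2 = (+0.50, +2.28);  n_2 = (+0.9768, -0.2142)
∠(n_1, n_2) = 53.71°
δ = |180° − 53.71°| = 126.29°
126.29° > 2α = 43.60°  →  invalid

δ = 126.29°, invalid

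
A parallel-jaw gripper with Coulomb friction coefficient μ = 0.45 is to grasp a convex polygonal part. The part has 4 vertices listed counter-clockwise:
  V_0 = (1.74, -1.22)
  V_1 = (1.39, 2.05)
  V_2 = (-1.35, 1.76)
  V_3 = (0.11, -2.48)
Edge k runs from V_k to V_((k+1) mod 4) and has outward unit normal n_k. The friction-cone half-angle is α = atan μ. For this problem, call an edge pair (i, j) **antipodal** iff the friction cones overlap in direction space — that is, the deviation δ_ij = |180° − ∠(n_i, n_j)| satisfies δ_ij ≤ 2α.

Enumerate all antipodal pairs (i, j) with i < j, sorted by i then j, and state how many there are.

α = atan 0.45 = 24.23°;  2α = 48.46°
n_0 = (+0.9943, +0.1064)
n_1 = (-0.1053, +0.9944)
n_2 = (-0.9455, -0.3256)
n_3 = (+0.6116, -0.7912)
  (0,1): δ = 90.07°  ·
  (0,2): δ = 12.89°  ✓
  (0,3): δ = 121.59°  ·
  (1,2): δ = 77.04°  ·
  (1,3): δ = 31.66°  ✓
  (2,3): δ = 71.30°  ·
antipodal pairs: 2

count = 2; pairs: (0,2), (1,3)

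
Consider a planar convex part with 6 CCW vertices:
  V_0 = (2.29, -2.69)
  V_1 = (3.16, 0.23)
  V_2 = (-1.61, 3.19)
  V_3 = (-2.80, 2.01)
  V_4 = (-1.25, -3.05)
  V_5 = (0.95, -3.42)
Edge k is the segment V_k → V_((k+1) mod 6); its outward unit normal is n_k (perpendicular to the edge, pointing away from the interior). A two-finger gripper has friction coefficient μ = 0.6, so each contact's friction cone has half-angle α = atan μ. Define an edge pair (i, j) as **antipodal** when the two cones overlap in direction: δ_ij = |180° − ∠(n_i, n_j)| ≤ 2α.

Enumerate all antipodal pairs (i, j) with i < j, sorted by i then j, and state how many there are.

α = atan 0.6 = 30.96°;  2α = 61.93°
n_0 = (+0.9584, -0.2855)
n_1 = (+0.5273, +0.8497)
n_2 = (-0.7041, +0.7101)
n_3 = (-0.9561, -0.2929)
n_4 = (-0.1659, -0.9862)
n_5 = (+0.4784, -0.8781)
  (0,1): δ = 105.23°  ·
  (0,2): δ = 28.65°  ✓
  (0,3): δ = 33.62°  ✓
  (0,4): δ = 97.04°  ·
  (0,5): δ = 135.17°  ·
  (1,2): δ = 103.42°  ·
  (1,3): δ = 41.15°  ✓
  (1,4): δ = 22.27°  ✓
  (1,5): δ = 60.40°  ✓
  (2,3): δ = 117.73°  ·
  (2,4): δ = 54.31°  ✓
  (2,5): δ = 16.18°  ✓
  (3,4): δ = 116.58°  ·
  (3,5): δ = 78.45°  ·
  (4,5): δ = 141.87°  ·
antipodal pairs: 7

count = 7; pairs: (0,2), (0,3), (1,3), (1,4), (1,5), (2,4), (2,5)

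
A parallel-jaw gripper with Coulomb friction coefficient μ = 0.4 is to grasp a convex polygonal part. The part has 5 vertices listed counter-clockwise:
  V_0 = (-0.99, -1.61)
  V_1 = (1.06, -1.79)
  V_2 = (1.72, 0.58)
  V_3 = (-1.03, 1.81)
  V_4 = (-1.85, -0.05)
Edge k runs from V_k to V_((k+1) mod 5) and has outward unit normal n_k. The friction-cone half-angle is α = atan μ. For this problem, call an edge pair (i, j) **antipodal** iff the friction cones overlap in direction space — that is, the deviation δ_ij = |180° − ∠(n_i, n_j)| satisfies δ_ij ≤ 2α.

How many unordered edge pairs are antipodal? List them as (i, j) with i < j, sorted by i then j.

count = 3; pairs: (0,2), (1,3), (2,4)

α = atan 0.4 = 21.80°;  2α = 43.60°
n_0 = (-0.0875, -0.9962)
n_1 = (+0.9633, -0.2683)
n_2 = (+0.4083, +0.9129)
n_3 = (-0.9150, +0.4034)
n_4 = (-0.8757, -0.4828)
  (0,1): δ = 100.54°  ·
  (0,2): δ = 19.08°  ✓
  (0,3): δ = 71.23°  ·
  (0,4): δ = 123.89°  ·
  (1,2): δ = 98.54°  ·
  (1,3): δ = 8.23°  ✓
  (1,4): δ = 44.43°  ·
  (2,3): δ = 89.69°  ·
  (2,4): δ = 37.04°  ✓
  (3,4): δ = 127.34°  ·
antipodal pairs: 3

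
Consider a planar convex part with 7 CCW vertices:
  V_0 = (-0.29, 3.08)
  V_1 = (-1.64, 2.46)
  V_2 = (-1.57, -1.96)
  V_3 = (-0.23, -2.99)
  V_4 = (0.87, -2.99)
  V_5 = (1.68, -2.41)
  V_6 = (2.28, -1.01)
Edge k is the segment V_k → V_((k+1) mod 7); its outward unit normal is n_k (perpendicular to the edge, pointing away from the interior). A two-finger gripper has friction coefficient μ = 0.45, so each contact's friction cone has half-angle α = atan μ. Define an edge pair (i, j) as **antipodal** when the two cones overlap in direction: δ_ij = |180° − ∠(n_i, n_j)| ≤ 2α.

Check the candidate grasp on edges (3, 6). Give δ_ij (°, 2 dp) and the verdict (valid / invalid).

α = atan 0.45 = 24.23°;  2α = 48.46°
edge 3: e_3 = (+1.10, +0.00);  n_3 = (+0.0000, -1.0000)
edge 6: e_6 = (-2.57, +4.09);  n_6 = (+0.8467, +0.5320)
∠(n_3, n_6) = 122.14°
δ = |180° − 122.14°| = 57.86°
57.86° > 2α = 48.46°  →  invalid

δ = 57.86°, invalid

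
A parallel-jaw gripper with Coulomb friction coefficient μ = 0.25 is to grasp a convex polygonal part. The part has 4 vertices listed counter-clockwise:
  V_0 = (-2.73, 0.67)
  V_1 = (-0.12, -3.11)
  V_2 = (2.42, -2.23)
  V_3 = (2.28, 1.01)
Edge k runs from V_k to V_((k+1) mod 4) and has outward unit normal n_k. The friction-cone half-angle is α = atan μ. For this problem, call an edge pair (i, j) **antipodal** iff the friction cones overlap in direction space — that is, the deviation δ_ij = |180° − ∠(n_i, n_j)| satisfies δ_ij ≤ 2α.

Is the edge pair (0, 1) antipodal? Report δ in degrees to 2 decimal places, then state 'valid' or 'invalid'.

δ = 105.52°, invalid

α = atan 0.25 = 14.04°;  2α = 28.07°
edge 0: e_0 = (+2.61, -3.78);  n_0 = (-0.8229, -0.5682)
edge 1: e_1 = (+2.54, +0.88);  n_1 = (+0.3274, -0.9449)
∠(n_0, n_1) = 74.48°
δ = |180° − 74.48°| = 105.52°
105.52° > 2α = 28.07°  →  invalid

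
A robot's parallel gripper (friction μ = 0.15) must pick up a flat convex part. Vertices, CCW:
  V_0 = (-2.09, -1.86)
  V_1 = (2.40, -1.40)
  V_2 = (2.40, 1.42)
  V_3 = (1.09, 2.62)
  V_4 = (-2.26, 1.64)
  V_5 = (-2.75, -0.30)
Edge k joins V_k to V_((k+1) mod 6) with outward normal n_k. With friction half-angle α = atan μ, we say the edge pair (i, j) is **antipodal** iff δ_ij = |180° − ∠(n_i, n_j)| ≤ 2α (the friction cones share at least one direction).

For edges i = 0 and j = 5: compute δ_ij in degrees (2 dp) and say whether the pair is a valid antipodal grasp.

α = atan 0.15 = 8.53°;  2α = 17.06°
edge 0: e_0 = (+4.49, +0.46);  n_0 = (+0.1019, -0.9948)
edge 5: e_5 = (+0.66, -1.56);  n_5 = (-0.9210, -0.3896)
∠(n_0, n_5) = 72.92°
δ = |180° − 72.92°| = 107.08°
107.08° > 2α = 17.06°  →  invalid

δ = 107.08°, invalid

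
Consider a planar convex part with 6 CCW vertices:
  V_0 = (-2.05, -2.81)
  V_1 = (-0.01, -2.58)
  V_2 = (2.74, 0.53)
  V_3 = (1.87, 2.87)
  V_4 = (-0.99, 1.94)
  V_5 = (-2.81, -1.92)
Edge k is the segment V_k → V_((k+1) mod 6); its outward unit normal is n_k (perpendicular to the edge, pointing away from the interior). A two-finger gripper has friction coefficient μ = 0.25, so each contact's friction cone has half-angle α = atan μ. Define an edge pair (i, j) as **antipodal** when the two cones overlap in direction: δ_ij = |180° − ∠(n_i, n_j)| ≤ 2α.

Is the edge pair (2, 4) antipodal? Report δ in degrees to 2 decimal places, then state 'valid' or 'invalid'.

α = atan 0.25 = 14.04°;  2α = 28.07°
edge 2: e_2 = (-0.87, +2.34);  n_2 = (+0.9373, +0.3485)
edge 4: e_4 = (-1.82, -3.86);  n_4 = (-0.9045, +0.4265)
∠(n_2, n_4) = 134.36°
δ = |180° − 134.36°| = 45.64°
45.64° > 2α = 28.07°  →  invalid

δ = 45.64°, invalid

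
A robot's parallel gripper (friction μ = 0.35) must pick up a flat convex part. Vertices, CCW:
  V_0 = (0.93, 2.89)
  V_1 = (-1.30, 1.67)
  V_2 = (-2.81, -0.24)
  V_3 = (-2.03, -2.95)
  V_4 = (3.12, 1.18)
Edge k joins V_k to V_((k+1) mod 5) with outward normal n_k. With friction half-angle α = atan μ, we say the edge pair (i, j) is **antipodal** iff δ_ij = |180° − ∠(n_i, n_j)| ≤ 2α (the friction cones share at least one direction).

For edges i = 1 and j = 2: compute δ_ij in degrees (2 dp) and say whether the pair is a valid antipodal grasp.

δ = 125.61°, invalid

α = atan 0.35 = 19.29°;  2α = 38.58°
edge 1: e_1 = (-1.51, -1.91);  n_1 = (-0.7845, +0.6202)
edge 2: e_2 = (+0.78, -2.71);  n_2 = (-0.9610, -0.2766)
∠(n_1, n_2) = 54.39°
δ = |180° − 54.39°| = 125.61°
125.61° > 2α = 38.58°  →  invalid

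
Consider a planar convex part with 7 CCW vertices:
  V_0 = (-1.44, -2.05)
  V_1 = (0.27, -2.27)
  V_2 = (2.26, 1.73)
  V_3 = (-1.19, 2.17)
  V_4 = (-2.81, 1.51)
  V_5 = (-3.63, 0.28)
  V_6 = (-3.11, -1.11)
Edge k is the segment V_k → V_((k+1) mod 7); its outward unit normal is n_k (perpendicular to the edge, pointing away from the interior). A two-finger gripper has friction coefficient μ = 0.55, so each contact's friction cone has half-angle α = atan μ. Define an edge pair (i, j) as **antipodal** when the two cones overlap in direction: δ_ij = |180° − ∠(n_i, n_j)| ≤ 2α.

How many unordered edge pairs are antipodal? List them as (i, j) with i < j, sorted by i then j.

α = atan 0.55 = 28.81°;  2α = 57.62°
n_0 = (-0.1276, -0.9918)
n_1 = (+0.8953, -0.4454)
n_2 = (+0.1265, +0.9920)
n_3 = (-0.3773, +0.9261)
n_4 = (-0.8321, +0.5547)
n_5 = (-0.9366, -0.3504)
n_6 = (-0.4905, -0.8714)
  (0,1): δ = 109.12°  ·
  (0,2): δ = 0.06°  ✓
  (0,3): δ = 29.50°  ✓
  (0,4): δ = 63.64°  ·
  (0,5): δ = 117.84°  ·
  (0,6): δ = 157.96°  ·
  (1,2): δ = 70.82°  ·
  (1,3): δ = 41.38°  ✓
  (1,4): δ = 7.24°  ✓
  (1,5): δ = 46.96°  ✓
  (1,6): δ = 87.08°  ·
  (2,3): δ = 150.57°  ·
  (2,4): δ = 116.42°  ·
  (2,5): δ = 62.22°  ·
  (2,6): δ = 22.11°  ✓
  (3,4): δ = 145.86°  ·
  (3,5): δ = 91.66°  ·
  (3,6): δ = 51.54°  ✓
  (4,5): δ = 125.80°  ·
  (4,6): δ = 85.68°  ·
  (5,6): δ = 139.88°  ·
antipodal pairs: 7

count = 7; pairs: (0,2), (0,3), (1,3), (1,4), (1,5), (2,6), (3,6)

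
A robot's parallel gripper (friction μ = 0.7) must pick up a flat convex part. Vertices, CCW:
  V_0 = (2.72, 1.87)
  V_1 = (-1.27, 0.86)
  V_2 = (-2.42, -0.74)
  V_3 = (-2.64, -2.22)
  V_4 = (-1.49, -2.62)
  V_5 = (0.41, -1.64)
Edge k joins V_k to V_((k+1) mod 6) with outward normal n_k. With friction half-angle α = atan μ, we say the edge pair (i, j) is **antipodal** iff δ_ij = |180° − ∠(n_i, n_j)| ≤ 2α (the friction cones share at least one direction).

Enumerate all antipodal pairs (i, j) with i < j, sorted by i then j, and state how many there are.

α = atan 0.7 = 34.99°;  2α = 69.98°
n_0 = (-0.2454, +0.9694)
n_1 = (-0.8120, +0.5836)
n_2 = (-0.9891, +0.1470)
n_3 = (-0.3285, -0.9445)
n_4 = (+0.4584, -0.8887)
n_5 = (+0.8353, -0.5497)
  (0,1): δ = 139.91°  ·
  (0,2): δ = 112.66°  ·
  (0,3): δ = 33.38°  ✓
  (0,4): δ = 13.08°  ✓
  (0,5): δ = 42.45°  ✓
  (1,2): δ = 152.75°  ·
  (1,3): δ = 73.47°  ·
  (1,4): δ = 27.01°  ✓
  (1,5): δ = 2.36°  ✓
  (2,3): δ = 100.72°  ·
  (2,4): δ = 54.26°  ✓
  (2,5): δ = 24.89°  ✓
  (3,4): δ = 133.54°  ·
  (3,5): δ = 104.17°  ·
  (4,5): δ = 150.63°  ·
antipodal pairs: 7

count = 7; pairs: (0,3), (0,4), (0,5), (1,4), (1,5), (2,4), (2,5)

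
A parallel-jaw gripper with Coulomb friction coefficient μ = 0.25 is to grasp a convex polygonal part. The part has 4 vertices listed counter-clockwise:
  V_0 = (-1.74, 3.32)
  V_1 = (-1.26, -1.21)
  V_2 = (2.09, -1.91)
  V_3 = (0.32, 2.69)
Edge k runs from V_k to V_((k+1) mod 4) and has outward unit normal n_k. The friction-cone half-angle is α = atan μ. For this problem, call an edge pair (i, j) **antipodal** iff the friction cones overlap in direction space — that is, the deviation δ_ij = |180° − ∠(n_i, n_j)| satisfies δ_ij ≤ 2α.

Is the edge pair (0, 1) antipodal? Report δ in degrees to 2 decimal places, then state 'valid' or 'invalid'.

α = atan 0.25 = 14.04°;  2α = 28.07°
edge 0: e_0 = (+0.48, -4.53);  n_0 = (-0.9944, -0.1054)
edge 1: e_1 = (+3.35, -0.70);  n_1 = (-0.2045, -0.9789)
∠(n_0, n_1) = 72.15°
δ = |180° − 72.15°| = 107.85°
107.85° > 2α = 28.07°  →  invalid

δ = 107.85°, invalid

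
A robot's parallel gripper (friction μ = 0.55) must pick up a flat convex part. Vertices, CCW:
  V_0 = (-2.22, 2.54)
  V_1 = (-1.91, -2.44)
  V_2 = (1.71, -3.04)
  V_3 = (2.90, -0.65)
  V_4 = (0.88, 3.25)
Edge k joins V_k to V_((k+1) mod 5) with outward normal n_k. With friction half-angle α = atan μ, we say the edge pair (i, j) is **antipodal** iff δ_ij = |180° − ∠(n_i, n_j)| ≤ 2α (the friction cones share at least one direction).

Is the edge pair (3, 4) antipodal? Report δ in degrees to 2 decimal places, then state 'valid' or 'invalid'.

δ = 104.48°, invalid

α = atan 0.55 = 28.81°;  2α = 57.62°
edge 3: e_3 = (-2.02, +3.90);  n_3 = (+0.8880, +0.4599)
edge 4: e_4 = (-3.10, -0.71);  n_4 = (-0.2233, +0.9748)
∠(n_3, n_4) = 75.52°
δ = |180° − 75.52°| = 104.48°
104.48° > 2α = 57.62°  →  invalid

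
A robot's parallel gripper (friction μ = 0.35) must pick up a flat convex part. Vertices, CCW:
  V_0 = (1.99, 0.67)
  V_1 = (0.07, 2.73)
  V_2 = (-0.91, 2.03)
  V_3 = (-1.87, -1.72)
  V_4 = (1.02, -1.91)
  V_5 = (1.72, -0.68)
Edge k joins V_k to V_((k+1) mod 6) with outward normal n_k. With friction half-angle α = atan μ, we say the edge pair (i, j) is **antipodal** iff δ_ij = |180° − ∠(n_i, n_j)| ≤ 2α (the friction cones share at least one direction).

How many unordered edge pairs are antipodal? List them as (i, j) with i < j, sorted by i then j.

α = atan 0.35 = 19.29°;  2α = 38.58°
n_0 = (+0.7315, +0.6818)
n_1 = (-0.5812, +0.8137)
n_2 = (-0.9688, +0.2480)
n_3 = (-0.0656, -0.9978)
n_4 = (+0.8691, -0.4946)
n_5 = (+0.9806, -0.1961)
  (0,1): δ = 97.45°  ·
  (0,2): δ = 57.34°  ·
  (0,3): δ = 43.25°  ·
  (0,4): δ = 107.37°  ·
  (0,5): δ = 125.70°  ·
  (1,2): δ = 139.90°  ·
  (1,3): δ = 39.30°  ·
  (1,4): δ = 24.82°  ✓
  (1,5): δ = 43.15°  ·
  (2,3): δ = 79.40°  ·
  (2,4): δ = 15.29°  ✓
  (2,5): δ = 3.05°  ✓
  (3,4): δ = 115.88°  ·
  (3,5): δ = 97.55°  ·
  (4,5): δ = 161.67°  ·
antipodal pairs: 3

count = 3; pairs: (1,4), (2,4), (2,5)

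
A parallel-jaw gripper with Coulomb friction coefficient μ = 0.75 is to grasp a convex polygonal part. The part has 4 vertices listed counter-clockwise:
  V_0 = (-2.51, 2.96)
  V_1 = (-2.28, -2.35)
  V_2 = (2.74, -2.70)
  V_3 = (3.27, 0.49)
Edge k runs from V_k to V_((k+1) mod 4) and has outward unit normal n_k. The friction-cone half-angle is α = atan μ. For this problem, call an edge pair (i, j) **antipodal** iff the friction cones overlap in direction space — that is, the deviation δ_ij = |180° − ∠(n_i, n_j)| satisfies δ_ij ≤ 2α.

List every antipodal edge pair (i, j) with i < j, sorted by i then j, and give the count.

α = atan 0.75 = 36.87°;  2α = 73.74°
n_0 = (-0.9991, -0.0433)
n_1 = (-0.0696, -0.9976)
n_2 = (+0.9865, -0.1639)
n_3 = (+0.3930, +0.9196)
  (0,1): δ = 96.47°  ·
  (0,2): δ = 11.91°  ✓
  (0,3): δ = 64.38°  ✓
  (1,2): δ = 95.44°  ·
  (1,3): δ = 19.15°  ✓
  (2,3): δ = 103.71°  ·
antipodal pairs: 3

count = 3; pairs: (0,2), (0,3), (1,3)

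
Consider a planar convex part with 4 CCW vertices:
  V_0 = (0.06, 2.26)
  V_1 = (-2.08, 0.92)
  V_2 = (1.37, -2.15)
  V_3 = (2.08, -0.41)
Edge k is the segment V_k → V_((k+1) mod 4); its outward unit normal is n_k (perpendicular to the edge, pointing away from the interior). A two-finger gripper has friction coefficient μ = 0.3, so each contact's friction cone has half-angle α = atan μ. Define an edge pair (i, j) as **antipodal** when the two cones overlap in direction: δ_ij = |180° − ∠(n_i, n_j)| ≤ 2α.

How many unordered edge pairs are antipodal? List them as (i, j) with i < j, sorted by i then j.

α = atan 0.3 = 16.70°;  2α = 33.40°
n_0 = (-0.5307, +0.8476)
n_1 = (-0.6648, -0.7471)
n_2 = (+0.9259, -0.3778)
n_3 = (+0.7975, +0.6033)
  (0,1): δ = 73.72°  ·
  (0,2): δ = 35.75°  ·
  (0,3): δ = 95.06°  ·
  (1,2): δ = 70.53°  ·
  (1,3): δ = 11.23°  ✓
  (2,3): δ = 120.69°  ·
antipodal pairs: 1

count = 1; pairs: (1,3)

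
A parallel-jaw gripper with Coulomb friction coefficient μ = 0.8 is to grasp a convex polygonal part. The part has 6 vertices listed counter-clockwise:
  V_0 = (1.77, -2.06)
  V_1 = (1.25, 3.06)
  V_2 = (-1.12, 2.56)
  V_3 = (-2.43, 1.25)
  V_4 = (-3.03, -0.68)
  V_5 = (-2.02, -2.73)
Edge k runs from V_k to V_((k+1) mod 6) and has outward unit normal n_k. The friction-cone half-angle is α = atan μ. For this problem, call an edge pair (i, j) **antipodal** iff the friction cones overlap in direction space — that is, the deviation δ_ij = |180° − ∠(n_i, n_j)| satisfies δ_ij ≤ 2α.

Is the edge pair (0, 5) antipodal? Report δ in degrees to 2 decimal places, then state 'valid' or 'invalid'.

δ = 94.23°, invalid

α = atan 0.8 = 38.66°;  2α = 77.32°
edge 0: e_0 = (-0.52, +5.12);  n_0 = (+0.9949, +0.1010)
edge 5: e_5 = (+3.79, +0.67);  n_5 = (+0.1741, -0.9847)
∠(n_0, n_5) = 85.77°
δ = |180° − 85.77°| = 94.23°
94.23° > 2α = 77.32°  →  invalid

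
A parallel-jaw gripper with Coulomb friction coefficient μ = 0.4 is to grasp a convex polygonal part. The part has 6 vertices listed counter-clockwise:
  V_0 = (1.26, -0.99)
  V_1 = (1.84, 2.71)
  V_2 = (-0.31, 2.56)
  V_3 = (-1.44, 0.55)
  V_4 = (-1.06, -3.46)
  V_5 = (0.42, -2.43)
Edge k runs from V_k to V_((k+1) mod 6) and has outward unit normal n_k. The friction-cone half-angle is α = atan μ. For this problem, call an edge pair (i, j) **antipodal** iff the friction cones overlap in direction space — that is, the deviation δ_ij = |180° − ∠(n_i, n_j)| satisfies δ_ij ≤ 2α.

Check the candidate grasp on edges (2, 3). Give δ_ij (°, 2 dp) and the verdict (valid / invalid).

δ = 145.24°, invalid

α = atan 0.4 = 21.80°;  2α = 43.60°
edge 2: e_2 = (-1.13, -2.01);  n_2 = (-0.8717, +0.4901)
edge 3: e_3 = (+0.38, -4.01);  n_3 = (-0.9955, -0.0943)
∠(n_2, n_3) = 34.76°
δ = |180° − 34.76°| = 145.24°
145.24° > 2α = 43.60°  →  invalid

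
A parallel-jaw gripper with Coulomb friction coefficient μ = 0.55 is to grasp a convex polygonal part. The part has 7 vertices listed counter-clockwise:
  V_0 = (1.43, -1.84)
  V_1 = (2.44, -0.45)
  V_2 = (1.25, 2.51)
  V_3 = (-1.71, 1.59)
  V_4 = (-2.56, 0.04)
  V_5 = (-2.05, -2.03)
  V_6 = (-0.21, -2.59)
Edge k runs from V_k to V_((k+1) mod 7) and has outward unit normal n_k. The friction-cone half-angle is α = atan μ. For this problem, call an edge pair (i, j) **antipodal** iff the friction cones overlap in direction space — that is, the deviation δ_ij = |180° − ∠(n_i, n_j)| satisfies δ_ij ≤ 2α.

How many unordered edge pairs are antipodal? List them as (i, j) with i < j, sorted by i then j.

count = 9; pairs: (0,2), (0,3), (0,4), (1,3), (1,4), (1,5), (2,5), (2,6), (3,6)

α = atan 0.55 = 28.81°;  2α = 57.62°
n_0 = (+0.8090, -0.5878)
n_1 = (+0.9278, +0.3730)
n_2 = (-0.2968, +0.9549)
n_3 = (-0.8768, +0.4808)
n_4 = (-0.9710, -0.2392)
n_5 = (-0.2912, -0.9567)
n_6 = (+0.4159, -0.9094)
  (0,1): δ = 122.10°  ·
  (0,2): δ = 36.73°  ✓
  (0,3): δ = 7.26°  ✓
  (0,4): δ = 49.84°  ✓
  (0,5): δ = 109.08°  ·
  (0,6): δ = 150.58°  ·
  (1,2): δ = 94.64°  ·
  (1,3): δ = 50.64°  ✓
  (1,4): δ = 8.06°  ✓
  (1,5): δ = 51.17°  ✓
  (1,6): δ = 92.67°  ·
  (2,3): δ = 136.01°  ·
  (2,4): δ = 93.43°  ·
  (2,5): δ = 34.19°  ✓
  (2,6): δ = 7.31°  ✓
  (3,4): δ = 137.42°  ·
  (3,5): δ = 78.19°  ·
  (3,6): δ = 36.68°  ✓
  (4,5): δ = 120.77°  ·
  (4,6): δ = 79.27°  ·
  (5,6): δ = 138.50°  ·
antipodal pairs: 9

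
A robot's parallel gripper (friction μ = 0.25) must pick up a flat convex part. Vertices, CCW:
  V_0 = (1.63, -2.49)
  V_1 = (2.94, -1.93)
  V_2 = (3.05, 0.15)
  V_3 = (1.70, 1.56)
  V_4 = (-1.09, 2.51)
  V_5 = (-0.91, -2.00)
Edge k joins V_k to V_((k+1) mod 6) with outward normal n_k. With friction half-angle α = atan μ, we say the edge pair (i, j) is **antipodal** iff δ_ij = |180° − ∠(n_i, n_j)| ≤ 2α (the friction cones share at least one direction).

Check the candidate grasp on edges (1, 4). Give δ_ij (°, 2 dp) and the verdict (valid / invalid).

δ = 5.31°, valid

α = atan 0.25 = 14.04°;  2α = 28.07°
edge 1: e_1 = (+0.11, +2.08);  n_1 = (+0.9986, -0.0528)
edge 4: e_4 = (+0.18, -4.51);  n_4 = (-0.9992, -0.0399)
∠(n_1, n_4) = 174.69°
δ = |180° − 174.69°| = 5.31°
5.31° ≤ 2α = 28.07°  →  valid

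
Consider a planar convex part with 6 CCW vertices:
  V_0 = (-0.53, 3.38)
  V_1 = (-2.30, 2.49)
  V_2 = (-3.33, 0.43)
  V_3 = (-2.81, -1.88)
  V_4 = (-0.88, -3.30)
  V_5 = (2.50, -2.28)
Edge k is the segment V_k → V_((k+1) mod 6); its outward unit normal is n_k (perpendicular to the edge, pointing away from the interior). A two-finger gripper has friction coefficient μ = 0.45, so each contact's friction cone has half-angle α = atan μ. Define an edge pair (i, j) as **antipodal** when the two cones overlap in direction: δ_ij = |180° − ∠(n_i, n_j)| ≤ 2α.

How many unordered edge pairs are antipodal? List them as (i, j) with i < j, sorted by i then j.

count = 4; pairs: (0,4), (1,4), (2,5), (3,5)

α = atan 0.45 = 24.23°;  2α = 48.46°
n_0 = (-0.4492, +0.8934)
n_1 = (-0.8944, +0.4472)
n_2 = (-0.9756, -0.2196)
n_3 = (-0.5926, -0.8055)
n_4 = (+0.2889, -0.9574)
n_5 = (+0.8816, +0.4720)
  (0,1): δ = 143.26°  ·
  (0,2): δ = 104.01°  ·
  (0,3): δ = 63.04°  ·
  (0,4): δ = 9.90°  ✓
  (0,5): δ = 91.47°  ·
  (1,2): δ = 140.75°  ·
  (1,3): δ = 99.78°  ·
  (1,4): δ = 46.64°  ✓
  (1,5): δ = 54.73°  ·
  (2,3): δ = 139.03°  ·
  (2,4): δ = 85.89°  ·
  (2,5): δ = 15.48°  ✓
  (3,4): δ = 126.86°  ·
  (3,5): δ = 25.49°  ✓
  (4,5): δ = 78.63°  ·
antipodal pairs: 4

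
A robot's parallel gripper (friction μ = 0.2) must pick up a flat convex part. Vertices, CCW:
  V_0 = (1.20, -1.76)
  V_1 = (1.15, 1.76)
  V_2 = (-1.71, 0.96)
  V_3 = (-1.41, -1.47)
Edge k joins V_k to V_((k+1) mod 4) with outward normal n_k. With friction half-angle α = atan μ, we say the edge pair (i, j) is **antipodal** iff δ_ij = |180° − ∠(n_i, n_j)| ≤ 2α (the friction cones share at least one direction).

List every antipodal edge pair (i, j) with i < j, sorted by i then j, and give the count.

α = atan 0.2 = 11.31°;  2α = 22.62°
n_0 = (+0.9999, +0.0142)
n_1 = (-0.2694, +0.9630)
n_2 = (-0.9925, -0.1225)
n_3 = (-0.1104, -0.9939)
  (0,1): δ = 75.19°  ·
  (0,2): δ = 6.22°  ✓
  (0,3): δ = 82.85°  ·
  (1,2): δ = 98.59°  ·
  (1,3): δ = 21.97°  ✓
  (2,3): δ = 103.38°  ·
antipodal pairs: 2

count = 2; pairs: (0,2), (1,3)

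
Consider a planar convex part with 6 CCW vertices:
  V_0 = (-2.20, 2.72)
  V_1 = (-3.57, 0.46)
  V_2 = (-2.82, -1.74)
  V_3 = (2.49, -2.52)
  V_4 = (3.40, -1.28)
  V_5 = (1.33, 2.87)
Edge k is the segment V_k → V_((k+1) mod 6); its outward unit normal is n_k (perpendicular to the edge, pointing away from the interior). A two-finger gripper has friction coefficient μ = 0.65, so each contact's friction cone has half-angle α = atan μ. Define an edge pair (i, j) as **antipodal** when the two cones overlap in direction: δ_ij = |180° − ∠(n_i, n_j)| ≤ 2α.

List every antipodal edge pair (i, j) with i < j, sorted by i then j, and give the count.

α = atan 0.65 = 33.02°;  2α = 66.05°
n_0 = (-0.8551, +0.5184)
n_1 = (-0.9465, -0.3227)
n_2 = (-0.1453, -0.9894)
n_3 = (+0.8062, -0.5916)
n_4 = (+0.8949, +0.4464)
n_5 = (-0.0425, +0.9991)
  (0,1): δ = 129.95°  ·
  (0,2): δ = 67.13°  ·
  (0,3): δ = 5.05°  ✓
  (0,4): δ = 57.73°  ✓
  (0,5): δ = 123.66°  ·
  (1,2): δ = 117.18°  ·
  (1,3): δ = 55.10°  ✓
  (1,4): δ = 7.69°  ✓
  (1,5): δ = 73.61°  ·
  (2,3): δ = 117.92°  ·
  (2,4): δ = 55.13°  ✓
  (2,5): δ = 10.79°  ✓
  (3,4): δ = 117.22°  ·
  (3,5): δ = 51.29°  ✓
  (4,5): δ = 114.08°  ·
antipodal pairs: 7

count = 7; pairs: (0,3), (0,4), (1,3), (1,4), (2,4), (2,5), (3,5)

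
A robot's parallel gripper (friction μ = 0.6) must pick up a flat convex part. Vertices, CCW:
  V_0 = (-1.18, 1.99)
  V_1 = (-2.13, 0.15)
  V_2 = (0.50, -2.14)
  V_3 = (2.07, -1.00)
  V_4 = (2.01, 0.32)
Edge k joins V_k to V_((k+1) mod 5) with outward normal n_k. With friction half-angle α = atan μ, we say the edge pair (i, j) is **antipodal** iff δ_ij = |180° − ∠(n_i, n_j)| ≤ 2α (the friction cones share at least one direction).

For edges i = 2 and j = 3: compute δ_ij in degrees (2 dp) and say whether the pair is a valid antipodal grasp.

α = atan 0.6 = 30.96°;  2α = 61.93°
edge 2: e_2 = (+1.57, +1.14);  n_2 = (+0.5876, -0.8092)
edge 3: e_3 = (-0.06, +1.32);  n_3 = (+0.9990, +0.0454)
∠(n_2, n_3) = 56.62°
δ = |180° − 56.62°| = 123.38°
123.38° > 2α = 61.93°  →  invalid

δ = 123.38°, invalid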